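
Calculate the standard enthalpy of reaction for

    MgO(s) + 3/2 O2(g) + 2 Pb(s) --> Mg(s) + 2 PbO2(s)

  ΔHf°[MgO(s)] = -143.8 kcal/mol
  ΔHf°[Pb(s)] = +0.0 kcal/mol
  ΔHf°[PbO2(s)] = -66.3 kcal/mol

Products: 1·(+0.0) + 2·(-66.3) = -132.6
Reactants: 1·(-143.8) + 3/2·(+0.0) + 2·(+0.0) = -143.8
ΔH° = (-132.6) − (-143.8) = 11.2 kcal/mol

ΔH° = 11.2 kcal/mol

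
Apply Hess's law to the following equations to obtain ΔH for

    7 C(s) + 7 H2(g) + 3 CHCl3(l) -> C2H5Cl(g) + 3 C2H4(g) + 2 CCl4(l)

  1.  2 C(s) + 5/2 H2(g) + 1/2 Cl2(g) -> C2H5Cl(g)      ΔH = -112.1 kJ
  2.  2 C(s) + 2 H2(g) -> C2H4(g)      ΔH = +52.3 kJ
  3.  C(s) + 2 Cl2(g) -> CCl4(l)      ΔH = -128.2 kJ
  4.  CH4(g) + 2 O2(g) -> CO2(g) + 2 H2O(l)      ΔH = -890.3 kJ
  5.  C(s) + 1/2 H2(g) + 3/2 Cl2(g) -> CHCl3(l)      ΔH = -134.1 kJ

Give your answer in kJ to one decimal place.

ΔH = 190.7 kJ

eq. 1 as written: -112.1 kJ
eq. 2 × 3: (3)·(+52.3) = +156.9 kJ
eq. 3 × 2: (2)·(-128.2) = -256.4 kJ
eq. 4: not needed.
eq. 5 reversed and × 3: (-3)·(-134.1) = +402.3 kJ
Summing the manipulated equations, ΔH = (-112.1) + (+156.9) + (-256.4) + (+402.3) = 190.7 kJ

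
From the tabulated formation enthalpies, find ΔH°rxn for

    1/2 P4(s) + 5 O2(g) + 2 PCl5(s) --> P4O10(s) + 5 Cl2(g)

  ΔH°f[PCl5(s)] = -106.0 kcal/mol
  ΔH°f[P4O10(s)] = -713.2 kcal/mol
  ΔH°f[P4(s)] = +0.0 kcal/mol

ΔH°rxn = -501.2 kcal/mol

Products: 1·(-713.2) + 5·(+0.0) = -713.2
Reactants: 1/2·(+0.0) + 5·(+0.0) + 2·(-106.0) = -212.0
ΔH°rxn = (-713.2) − (-212.0) = -501.2 kcal/mol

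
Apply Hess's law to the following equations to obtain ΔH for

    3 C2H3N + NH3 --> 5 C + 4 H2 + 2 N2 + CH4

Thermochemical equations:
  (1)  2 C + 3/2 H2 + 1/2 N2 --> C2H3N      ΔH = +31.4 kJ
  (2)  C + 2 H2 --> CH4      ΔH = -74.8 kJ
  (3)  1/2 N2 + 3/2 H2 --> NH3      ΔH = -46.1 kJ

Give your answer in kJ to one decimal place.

ΔH = -122.9 kJ

(1) reversed and × 3 (reverse to put C2H3N on the reactant side; scale by 3 for the 3 C2H3N): (-3)·(+31.4) = -94.2 kJ
(2) as written (CH4 already on the product side): -74.8 kJ
(3) reversed (NH3 must end up as a reactant): +46.1 kJ
Combining the equations, ΔH = (-94.2) + (-74.8) + (+46.1) = -122.9 kJ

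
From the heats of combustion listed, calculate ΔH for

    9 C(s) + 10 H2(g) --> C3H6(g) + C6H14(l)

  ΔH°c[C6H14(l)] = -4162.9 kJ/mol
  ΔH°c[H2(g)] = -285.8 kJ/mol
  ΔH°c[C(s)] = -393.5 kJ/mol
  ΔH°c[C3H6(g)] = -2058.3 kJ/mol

With combustion enthalpies, reactants minus products:
= [9·(-393.5) + 10·(-285.8)] − [1·(-2058.3) + 1·(-4162.9)]
= -178.3 kJ/mol

ΔH = -178.3 kJ/mol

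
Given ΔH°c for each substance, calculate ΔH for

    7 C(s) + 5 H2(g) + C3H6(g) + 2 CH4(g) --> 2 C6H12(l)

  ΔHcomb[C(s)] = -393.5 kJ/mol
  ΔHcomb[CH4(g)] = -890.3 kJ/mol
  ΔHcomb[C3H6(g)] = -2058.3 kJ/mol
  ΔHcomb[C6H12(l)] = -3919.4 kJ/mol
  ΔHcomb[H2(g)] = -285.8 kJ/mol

With combustion enthalpies, reactants minus products:
= [7·(-393.5) + 5·(-285.8) + 1·(-2058.3) + 2·(-890.3)] − [2·(-3919.4)]
= -183.6 kJ/mol

ΔH = -183.6 kJ/mol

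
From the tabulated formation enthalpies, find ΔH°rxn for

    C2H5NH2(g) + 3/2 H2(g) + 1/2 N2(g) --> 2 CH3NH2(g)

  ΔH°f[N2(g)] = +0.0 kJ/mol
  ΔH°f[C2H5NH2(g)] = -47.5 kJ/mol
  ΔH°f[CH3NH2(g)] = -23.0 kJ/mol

ΔH°rxn = 1.5 kJ/mol

Products: 2·(-23.0) = -46.0
Reactants: 1·(-47.5) + 3/2·(+0.0) + 1/2·(+0.0) = -47.5
ΔH°rxn = (-46.0) − (-47.5) = 1.5 kJ/mol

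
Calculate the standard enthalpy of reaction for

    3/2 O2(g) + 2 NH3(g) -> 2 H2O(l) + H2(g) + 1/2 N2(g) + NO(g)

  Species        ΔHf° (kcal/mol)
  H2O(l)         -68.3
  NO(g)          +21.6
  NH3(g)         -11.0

Products: 2·(-68.3) + 1·(+0.0) + 1/2·(+0.0) + 1·(+21.6) = -115.0
Reactants: 3/2·(+0.0) + 2·(-11.0) = -22.0
ΔH° = (-115.0) − (-22.0) = -93.0 kcal/mol

ΔH° = -93.0 kcal/mol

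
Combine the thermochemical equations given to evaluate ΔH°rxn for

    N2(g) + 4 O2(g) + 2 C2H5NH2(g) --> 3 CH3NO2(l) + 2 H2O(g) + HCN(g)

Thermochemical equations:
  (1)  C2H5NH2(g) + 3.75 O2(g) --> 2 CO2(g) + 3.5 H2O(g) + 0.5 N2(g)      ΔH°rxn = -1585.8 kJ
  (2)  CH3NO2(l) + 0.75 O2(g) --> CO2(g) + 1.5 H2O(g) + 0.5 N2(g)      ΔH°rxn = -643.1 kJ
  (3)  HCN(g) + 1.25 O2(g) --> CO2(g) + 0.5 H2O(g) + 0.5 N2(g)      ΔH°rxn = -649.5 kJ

(1) × 2 (×2 to match 2 C2H5NH2(g) in the target): (2)·(-1585.8) = -3171.6 kJ
(2) reversed and × 3 (CH3NO2(l) must end up as a product; scale by 3 for the 3 CH3NO2(l)): (-3)·(-643.1) = +1929.3 kJ
(3) reversed (reverse to put HCN(g) on the product side): +649.5 kJ
By Hess's law, ΔH°rxn = (2)·(-1585.8) + (-3)·(-643.1) + (-1)·(-649.5) = -592.8 kJ

ΔH°rxn = -592.8 kJ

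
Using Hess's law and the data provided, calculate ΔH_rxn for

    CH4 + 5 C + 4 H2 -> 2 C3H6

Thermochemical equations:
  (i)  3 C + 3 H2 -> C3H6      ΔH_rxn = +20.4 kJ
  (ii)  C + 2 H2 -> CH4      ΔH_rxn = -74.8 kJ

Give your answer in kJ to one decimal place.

ΔH_rxn = 115.6 kJ

(i) × 2 (scale by 2 for the 2 C3H6): (2)·(+20.4) = +40.8 kJ
(ii) reversed (reverse to put CH4 on the reactant side): +74.8 kJ
ΔH_rxn = (+40.8) + (+74.8) = 115.6 kJ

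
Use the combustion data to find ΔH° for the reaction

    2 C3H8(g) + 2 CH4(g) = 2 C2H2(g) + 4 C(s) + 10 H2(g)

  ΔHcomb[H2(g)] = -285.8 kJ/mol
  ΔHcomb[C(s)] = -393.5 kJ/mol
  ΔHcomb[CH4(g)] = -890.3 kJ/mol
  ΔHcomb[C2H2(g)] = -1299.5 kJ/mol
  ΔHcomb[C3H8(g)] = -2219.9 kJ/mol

ΔH° = 810.6 kJ/mol

With combustion enthalpies, reactants minus products:
= [2·(-2219.9) + 2·(-890.3)] − [2·(-1299.5) + 4·(-393.5) + 10·(-285.8)]
= 810.6 kJ/mol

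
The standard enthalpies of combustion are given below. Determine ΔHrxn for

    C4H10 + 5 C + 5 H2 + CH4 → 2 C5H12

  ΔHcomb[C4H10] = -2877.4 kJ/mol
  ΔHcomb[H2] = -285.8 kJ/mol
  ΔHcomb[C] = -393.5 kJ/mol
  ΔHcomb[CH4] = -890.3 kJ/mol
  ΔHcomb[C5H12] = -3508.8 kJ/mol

ΔHrxn = -146.6 kJ/mol

With combustion enthalpies, reactants minus products:
= [1·(-2877.4) + 5·(-393.5) + 5·(-285.8) + 1·(-890.3)] − [2·(-3508.8)]
= -146.6 kJ/mol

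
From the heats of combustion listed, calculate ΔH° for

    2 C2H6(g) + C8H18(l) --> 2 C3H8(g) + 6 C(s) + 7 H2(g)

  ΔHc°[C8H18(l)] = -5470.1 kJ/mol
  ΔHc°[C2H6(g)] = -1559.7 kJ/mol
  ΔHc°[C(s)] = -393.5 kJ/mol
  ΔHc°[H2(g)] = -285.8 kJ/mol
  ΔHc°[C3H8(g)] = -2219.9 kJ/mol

With combustion enthalpies, reactants minus products:
= [2·(-1559.7) + 1·(-5470.1)] − [2·(-2219.9) + 6·(-393.5) + 7·(-285.8)]
= 211.9 kJ/mol

ΔH° = 211.9 kJ/mol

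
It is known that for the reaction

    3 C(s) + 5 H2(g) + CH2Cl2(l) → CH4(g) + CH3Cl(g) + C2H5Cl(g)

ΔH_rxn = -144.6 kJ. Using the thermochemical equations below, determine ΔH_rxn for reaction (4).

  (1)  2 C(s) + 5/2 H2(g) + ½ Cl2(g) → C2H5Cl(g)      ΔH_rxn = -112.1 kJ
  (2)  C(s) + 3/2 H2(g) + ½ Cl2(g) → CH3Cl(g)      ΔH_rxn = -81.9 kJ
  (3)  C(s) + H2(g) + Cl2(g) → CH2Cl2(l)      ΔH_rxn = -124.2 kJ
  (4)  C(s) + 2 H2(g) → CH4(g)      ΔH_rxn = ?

ΔH_rxn = -74.8 kJ

(1) as written (C2H5Cl(g) already on the product side): -112.1 kJ
(2) as written (CH3Cl(g) already on the product side): -81.9 kJ
(3) reversed (CH2Cl2(l) must end up as a reactant): +124.2 kJ
(4) as written (CH4(g) already on the product side): contributes x
-144.6 = (-112.1) + (-81.9) + (+124.2) + x
x = (-144.6 − (-69.8)) / (1) = -74.8 kJ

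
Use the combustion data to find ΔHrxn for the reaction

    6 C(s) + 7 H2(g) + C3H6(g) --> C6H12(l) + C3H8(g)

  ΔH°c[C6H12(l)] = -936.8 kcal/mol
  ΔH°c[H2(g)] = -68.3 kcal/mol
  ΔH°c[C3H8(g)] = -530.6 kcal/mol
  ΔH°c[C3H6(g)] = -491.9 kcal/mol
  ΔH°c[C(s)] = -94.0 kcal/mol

With combustion enthalpies, reactants minus products:
= [6·(-94.0) + 7·(-68.3) + 1·(-491.9)] − [1·(-936.8) + 1·(-530.6)]
= -66.6 kcal/mol

ΔHrxn = -66.6 kcal/mol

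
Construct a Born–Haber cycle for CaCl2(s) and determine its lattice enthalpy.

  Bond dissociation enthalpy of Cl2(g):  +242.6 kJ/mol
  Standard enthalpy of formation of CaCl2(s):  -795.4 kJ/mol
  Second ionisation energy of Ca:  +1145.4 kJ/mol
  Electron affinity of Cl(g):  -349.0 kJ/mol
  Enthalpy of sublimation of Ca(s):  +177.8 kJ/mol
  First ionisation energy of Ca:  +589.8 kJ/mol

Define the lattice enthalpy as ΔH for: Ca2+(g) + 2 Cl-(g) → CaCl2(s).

ΔHf° = 1·ΔHsub + 1·(ΣIE) + 1·D(Cl2) + 2·EA + U
-795.4 = 1·(+177.8) + 1·(+1735.2) + 1·(+242.6) + 2·(-349.0) + U
U = -795.4 − (+1457.6) = -2253.0 kJ/mol

U = -2253.0 kJ/mol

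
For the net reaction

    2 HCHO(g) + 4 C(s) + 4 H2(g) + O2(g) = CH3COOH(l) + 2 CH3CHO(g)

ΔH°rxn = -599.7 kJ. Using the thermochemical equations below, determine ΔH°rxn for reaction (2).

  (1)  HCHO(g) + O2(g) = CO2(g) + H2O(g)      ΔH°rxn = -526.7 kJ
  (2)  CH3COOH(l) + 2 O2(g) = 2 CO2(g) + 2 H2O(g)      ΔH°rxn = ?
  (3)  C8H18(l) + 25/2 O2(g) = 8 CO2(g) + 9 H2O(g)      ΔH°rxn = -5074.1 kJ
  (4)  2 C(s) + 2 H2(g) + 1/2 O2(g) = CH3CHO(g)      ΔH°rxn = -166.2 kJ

(1) × 2 (scale by 2 for the 2 HCHO(g)): (2)·(-526.7) = -1053.4 kJ
(2) reversed (CH3COOH(l) must end up as a product): contributes −x
(3): not needed (C8H18(l) appears nowhere else).
(4) × 2 (scale by 2 for the 2 CH3CHO(g)): (2)·(-166.2) = -332.4 kJ
-599.7 = (-1053.4) + (-332.4) − x
x = (-599.7 − (-1385.8)) / (-1) = -786.1 kJ

ΔH°rxn = -786.1 kJ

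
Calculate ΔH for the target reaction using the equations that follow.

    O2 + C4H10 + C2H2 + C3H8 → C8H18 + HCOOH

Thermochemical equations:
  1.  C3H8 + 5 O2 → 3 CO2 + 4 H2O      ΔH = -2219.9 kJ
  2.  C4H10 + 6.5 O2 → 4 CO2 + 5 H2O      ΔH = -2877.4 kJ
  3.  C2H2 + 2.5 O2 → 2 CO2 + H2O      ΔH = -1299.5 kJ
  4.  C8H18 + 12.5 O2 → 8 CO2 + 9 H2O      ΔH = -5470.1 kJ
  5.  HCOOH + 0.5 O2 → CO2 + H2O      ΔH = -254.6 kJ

ΔH = -672.1 kJ

eq. 1 as written (C3H8 already on the reactant side): -2219.9 kJ
eq. 2 as written (C4H10 already on the reactant side): -2877.4 kJ
eq. 3 as written (C2H2 already on the reactant side): -1299.5 kJ
eq. 4 reversed (reverse to put C8H18 on the product side): +5470.1 kJ
eq. 5 reversed (reverse to put HCOOH on the product side): +254.6 kJ
Combining the equations, ΔH = (1)·(-2219.9) + (1)·(-2877.4) + (1)·(-1299.5) + (-1)·(-5470.1) + (-1)·(-254.6) = -672.1 kJ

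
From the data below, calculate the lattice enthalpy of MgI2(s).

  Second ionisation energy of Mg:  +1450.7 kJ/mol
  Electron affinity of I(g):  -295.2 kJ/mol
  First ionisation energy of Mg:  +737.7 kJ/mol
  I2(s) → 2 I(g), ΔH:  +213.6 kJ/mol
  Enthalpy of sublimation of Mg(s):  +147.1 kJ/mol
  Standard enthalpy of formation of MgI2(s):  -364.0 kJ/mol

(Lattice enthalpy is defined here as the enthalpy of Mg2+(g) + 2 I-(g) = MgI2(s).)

ΔHf° = 1·ΔHsub + 1·(ΣIE) + 1·D(I2) + 2·EA + U
-364.0 = 1·(+147.1) + 1·(+2188.4) + 1·(+213.6) + 2·(-295.2) + U
U = -364.0 − (+1958.7) = -2322.7 kJ/mol

U = -2322.7 kJ/mol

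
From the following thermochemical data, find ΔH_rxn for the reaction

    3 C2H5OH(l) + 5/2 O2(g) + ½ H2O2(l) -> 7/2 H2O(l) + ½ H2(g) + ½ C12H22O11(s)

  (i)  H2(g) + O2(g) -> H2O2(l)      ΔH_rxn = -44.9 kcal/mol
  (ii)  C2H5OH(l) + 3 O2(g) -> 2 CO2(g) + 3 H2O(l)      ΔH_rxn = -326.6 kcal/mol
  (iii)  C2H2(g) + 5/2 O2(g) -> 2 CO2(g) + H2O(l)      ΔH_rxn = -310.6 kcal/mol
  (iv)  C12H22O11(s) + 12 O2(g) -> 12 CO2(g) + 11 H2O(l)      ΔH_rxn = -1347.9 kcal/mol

ΔH_rxn = -283.4 kcal/mol

(i) reversed and × 1/2: (-1/2)·(-44.9) = +22.45 kcal/mol
(ii) × 3: (3)·(-326.6) = -979.8 kcal/mol
(iii): not needed.
(iv) reversed and × 1/2: (-1/2)·(-1347.9) = +673.95 kcal/mol
By Hess's law, ΔH_rxn = (+22.45) + (-979.8) + (+673.95) = -283.4 kcal/mol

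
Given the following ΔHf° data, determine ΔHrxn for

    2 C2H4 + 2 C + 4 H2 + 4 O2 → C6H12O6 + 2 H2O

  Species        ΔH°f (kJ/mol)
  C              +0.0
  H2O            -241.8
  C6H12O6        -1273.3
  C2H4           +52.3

ΔH°rxn = Σ nΔHf°(products) − Σ nΔHf°(reactants).
Products: 1·(-1273.3) + 2·(-241.8) = -1756.9
Reactants: 2·(+52.3) + 2·(+0.0) + 4·(+0.0) + 4·(+0.0) = +104.6
ΔHrxn = (-1756.9) − (+104.6) = -1861.5 kJ/mol

ΔHrxn = -1861.5 kJ/mol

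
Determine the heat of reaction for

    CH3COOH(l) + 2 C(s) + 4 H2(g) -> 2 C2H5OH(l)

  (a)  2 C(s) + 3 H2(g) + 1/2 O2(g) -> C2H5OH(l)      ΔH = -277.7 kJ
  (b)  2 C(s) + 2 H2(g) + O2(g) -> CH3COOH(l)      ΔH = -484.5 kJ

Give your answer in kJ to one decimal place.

ΔH = -70.9 kJ

(a) × 2: (2)·(-277.7) = -555.4 kJ
(b) reversed: +484.5 kJ
Combining the equations, ΔH = (-555.4) + (+484.5) = -70.9 kJ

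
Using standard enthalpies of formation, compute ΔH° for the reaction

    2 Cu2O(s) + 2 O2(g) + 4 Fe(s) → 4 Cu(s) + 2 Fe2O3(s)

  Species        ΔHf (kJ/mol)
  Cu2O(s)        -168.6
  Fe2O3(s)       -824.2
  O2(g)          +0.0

ΔH°rxn = Σ nΔHf°(products) − Σ nΔHf°(reactants).
Products: 4·(+0.0) + 2·(-824.2) = -1648.4
Reactants: 2·(-168.6) + 2·(+0.0) + 4·(+0.0) = -337.2
ΔH° = (-1648.4) − (-337.2) = -1311.2 kJ/mol

ΔH° = -1311.2 kJ/mol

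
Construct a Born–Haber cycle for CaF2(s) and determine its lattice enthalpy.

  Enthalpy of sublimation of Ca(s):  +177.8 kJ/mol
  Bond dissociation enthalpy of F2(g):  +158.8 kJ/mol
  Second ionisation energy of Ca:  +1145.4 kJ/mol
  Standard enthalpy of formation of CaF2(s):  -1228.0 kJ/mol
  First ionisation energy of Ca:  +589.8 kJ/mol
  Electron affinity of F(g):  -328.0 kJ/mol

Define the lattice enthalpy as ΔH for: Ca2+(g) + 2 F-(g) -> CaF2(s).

U = -2643.8 kJ/mol

ΔHf° = 1·ΔHsub + 1·(ΣIE) + 1·D(F2) + 2·EA + U
-1228.0 = 1·(+177.8) + 1·(+1735.2) + 1·(+158.8) + 2·(-328.0) + U
U = -1228.0 − (+1415.8) = -2643.8 kJ/mol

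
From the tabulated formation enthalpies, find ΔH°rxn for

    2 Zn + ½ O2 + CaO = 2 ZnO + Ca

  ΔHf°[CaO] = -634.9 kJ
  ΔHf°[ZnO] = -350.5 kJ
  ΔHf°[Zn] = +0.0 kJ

Products: 2·(-350.5) + 1·(+0.0) = -701.0
Reactants: 2·(+0.0) + 1/2·(+0.0) + 1·(-634.9) = -634.9
ΔH°rxn = (-701.0) − (-634.9) = -66.1 kJ

ΔH°rxn = -66.1 kJ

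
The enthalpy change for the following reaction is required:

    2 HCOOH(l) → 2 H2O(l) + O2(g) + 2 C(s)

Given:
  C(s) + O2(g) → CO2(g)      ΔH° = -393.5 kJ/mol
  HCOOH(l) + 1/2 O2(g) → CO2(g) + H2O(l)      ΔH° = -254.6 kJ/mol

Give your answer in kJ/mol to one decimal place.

equation 1 reversed and × 2 (C(s) must end up as a product; ×2 to match 2 C(s) in the target): (-2)·(-393.5) = +787.0 kJ/mol
equation 2 × 2 (×2 to match 2 HCOOH(l) in the target): (2)·(-254.6) = -509.2 kJ/mol
ΔH° = (-2)·(-393.5) + (2)·(-254.6) = 277.8 kJ/mol

ΔH° = 277.8 kJ/mol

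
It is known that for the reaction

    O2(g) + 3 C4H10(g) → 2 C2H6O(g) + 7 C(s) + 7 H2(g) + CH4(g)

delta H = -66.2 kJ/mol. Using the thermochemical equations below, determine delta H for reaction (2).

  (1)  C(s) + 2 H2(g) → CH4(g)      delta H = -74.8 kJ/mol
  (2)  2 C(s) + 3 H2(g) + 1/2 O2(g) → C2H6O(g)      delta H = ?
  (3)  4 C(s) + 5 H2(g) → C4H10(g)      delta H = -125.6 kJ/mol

delta H = -184.1 kJ/mol

(1) as written: -74.8 kJ/mol
(2) × 2: contributes 2·x
(3) reversed and × 3: (-3)·(-125.6) = +376.8 kJ/mol
-66.2 = (-74.8) + (+376.8) + 2·x
x = (-66.2 − (+302.0)) / (2) = -184.1 kJ/mol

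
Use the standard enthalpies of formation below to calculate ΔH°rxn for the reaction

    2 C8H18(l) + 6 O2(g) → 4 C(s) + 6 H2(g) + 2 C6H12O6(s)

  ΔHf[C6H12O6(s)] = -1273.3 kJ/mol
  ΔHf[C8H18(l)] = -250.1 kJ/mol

ΔH°rxn = -2046.4 kJ/mol

Products: 4·(+0.0) + 6·(+0.0) + 2·(-1273.3) = -2546.6
Reactants: 2·(-250.1) + 6·(+0.0) = -500.2
ΔH°rxn = (-2546.6) − (-500.2) = -2046.4 kJ/mol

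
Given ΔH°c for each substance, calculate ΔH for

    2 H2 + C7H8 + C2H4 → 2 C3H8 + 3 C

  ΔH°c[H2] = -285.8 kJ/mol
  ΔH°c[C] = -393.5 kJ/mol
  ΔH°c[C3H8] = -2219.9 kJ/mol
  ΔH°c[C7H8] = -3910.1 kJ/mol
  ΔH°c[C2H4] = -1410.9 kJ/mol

ΔH = -272.3 kJ/mol

With combustion enthalpies, reactants minus products:
= [2·(-285.8) + 1·(-3910.1) + 1·(-1410.9)] − [2·(-2219.9) + 3·(-393.5)]
= -272.3 kJ/mol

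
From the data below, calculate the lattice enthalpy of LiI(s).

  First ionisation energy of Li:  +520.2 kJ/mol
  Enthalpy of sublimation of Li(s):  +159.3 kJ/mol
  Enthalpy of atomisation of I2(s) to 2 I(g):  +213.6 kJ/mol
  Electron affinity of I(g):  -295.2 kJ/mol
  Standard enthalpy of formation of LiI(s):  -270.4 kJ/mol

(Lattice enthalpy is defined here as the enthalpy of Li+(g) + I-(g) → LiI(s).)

U = -761.5 kJ/mol

ΔHf° = 1·ΔHsub + 1·(ΣIE) + 1/2·D(I2) + 1·EA + U
-270.4 = 1·(+159.3) + 1·(+520.2) + 1/2·(+213.6) + 1·(-295.2) + U
U = -270.4 − (+491.1) = -761.5 kJ/mol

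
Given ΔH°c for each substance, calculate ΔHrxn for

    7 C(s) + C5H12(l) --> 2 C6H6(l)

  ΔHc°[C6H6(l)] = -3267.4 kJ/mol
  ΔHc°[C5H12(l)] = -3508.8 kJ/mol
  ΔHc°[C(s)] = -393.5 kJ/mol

Using ΔH = Σ nΔHc°(reactants) − Σ nΔHc°(products):
= [7·(-393.5) + 1·(-3508.8)] − [2·(-3267.4)]
= 271.5 kJ/mol

ΔHrxn = 271.5 kJ/mol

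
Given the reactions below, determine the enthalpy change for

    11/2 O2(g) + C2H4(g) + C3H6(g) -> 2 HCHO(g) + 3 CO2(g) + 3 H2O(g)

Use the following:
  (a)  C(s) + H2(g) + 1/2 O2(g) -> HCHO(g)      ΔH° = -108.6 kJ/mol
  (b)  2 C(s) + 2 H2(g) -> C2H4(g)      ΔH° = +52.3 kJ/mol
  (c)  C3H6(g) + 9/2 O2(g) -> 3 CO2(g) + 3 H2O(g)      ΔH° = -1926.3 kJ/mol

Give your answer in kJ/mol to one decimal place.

ΔH° = -2195.8 kJ/mol

(a) × 2 (scale by 2 for the 2 HCHO(g)): (2)·(-108.6) = -217.2 kJ/mol
(b) reversed (reverse to put C2H4(g) on the reactant side): -52.3 kJ/mol
(c) as written (C3H6(g) already on the reactant side): -1926.3 kJ/mol
Since enthalpy is a state function, ΔH° = (-217.2) + (-52.3) + (-1926.3) = -2195.8 kJ/mol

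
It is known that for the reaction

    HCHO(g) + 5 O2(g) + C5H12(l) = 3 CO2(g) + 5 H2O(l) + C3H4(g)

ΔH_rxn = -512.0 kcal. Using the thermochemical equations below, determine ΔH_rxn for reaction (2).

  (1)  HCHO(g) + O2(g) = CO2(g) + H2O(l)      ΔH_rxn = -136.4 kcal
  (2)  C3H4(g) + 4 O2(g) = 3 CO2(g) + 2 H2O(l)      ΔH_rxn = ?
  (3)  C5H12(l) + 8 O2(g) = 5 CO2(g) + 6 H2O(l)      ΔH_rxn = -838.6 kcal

ΔH_rxn = -463.0 kcal

(1) as written: -136.4 kcal
(2) reversed: contributes −x
(3) as written: -838.6 kcal
-512.0 = (-136.4) + (-838.6) − x
x = (-512.0 − (-975.0)) / (-1) = -463.0 kcal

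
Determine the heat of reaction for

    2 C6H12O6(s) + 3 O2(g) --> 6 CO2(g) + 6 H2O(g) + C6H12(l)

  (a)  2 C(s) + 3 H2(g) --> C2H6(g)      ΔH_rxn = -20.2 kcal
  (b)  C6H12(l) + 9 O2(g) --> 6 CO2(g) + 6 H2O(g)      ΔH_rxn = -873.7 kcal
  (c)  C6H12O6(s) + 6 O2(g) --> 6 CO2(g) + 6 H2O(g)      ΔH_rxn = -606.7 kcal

(a): not needed (C(s) appears nowhere else).
(b) reversed (reverse to put C6H12(l) on the product side): +873.7 kcal
(c) × 2 (×2 to match 2 C6H12O6(s) in the target): (2)·(-606.7) = -1213.4 kcal
Since enthalpy is a state function, ΔH_rxn = (-1)·(-873.7) + (2)·(-606.7) = -339.7 kcal

ΔH_rxn = -339.7 kcal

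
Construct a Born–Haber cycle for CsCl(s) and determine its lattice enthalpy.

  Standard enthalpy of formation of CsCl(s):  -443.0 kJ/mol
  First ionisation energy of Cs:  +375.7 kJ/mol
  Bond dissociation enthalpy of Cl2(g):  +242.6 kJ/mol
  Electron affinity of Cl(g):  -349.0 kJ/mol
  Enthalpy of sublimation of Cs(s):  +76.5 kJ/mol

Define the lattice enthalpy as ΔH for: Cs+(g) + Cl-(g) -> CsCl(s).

ΔHf° = 1·ΔHsub + 1·(ΣIE) + 1/2·D(Cl2) + 1·EA + U
-443.0 = 1·(+76.5) + 1·(+375.7) + 1/2·(+242.6) + 1·(-349.0) + U
U = -443.0 − (+224.5) = -667.5 kJ/mol

U = -667.5 kJ/mol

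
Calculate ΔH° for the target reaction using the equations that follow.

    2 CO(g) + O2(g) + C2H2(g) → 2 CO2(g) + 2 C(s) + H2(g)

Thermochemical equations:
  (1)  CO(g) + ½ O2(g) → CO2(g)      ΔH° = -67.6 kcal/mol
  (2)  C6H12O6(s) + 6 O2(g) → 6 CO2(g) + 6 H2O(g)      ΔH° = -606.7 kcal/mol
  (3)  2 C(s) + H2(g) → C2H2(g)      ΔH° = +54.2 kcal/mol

ΔH° = -189.4 kcal/mol

(1) × 2: (2)·(-67.6) = -135.2 kcal/mol
(2): not needed.
(3) reversed: -54.2 kcal/mol
ΔH° = (-135.2) + (-54.2) = -189.4 kcal/mol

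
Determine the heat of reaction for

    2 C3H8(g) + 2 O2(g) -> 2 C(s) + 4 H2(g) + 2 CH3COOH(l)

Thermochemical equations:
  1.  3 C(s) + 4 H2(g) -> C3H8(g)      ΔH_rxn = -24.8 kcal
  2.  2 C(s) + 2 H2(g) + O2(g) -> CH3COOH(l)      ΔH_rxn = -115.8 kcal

ΔH_rxn = -182.0 kcal

eq. 1 reversed and × 2 (reverse to put C3H8(g) on the reactant side; scale by 2 for the 2 C3H8(g)): (-2)·(-24.8) = +49.6 kcal
eq. 2 × 2 (scale by 2 for the 2 CH3COOH(l)): (2)·(-115.8) = -231.6 kcal
By Hess's law, ΔH_rxn = (+49.6) + (-231.6) = -182.0 kcal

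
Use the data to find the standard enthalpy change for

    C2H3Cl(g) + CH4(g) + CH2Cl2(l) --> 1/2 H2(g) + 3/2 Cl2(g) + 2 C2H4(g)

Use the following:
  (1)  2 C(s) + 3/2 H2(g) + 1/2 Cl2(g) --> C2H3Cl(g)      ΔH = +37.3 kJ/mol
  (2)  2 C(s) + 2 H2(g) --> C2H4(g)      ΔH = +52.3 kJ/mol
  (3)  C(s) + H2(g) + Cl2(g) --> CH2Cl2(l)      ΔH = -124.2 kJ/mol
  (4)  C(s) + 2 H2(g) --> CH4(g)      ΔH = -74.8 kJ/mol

ΔH = 266.3 kJ/mol

(1) reversed (C2H3Cl(g) must end up as a reactant): -37.3 kJ/mol
(2) × 2 (scale by 2 for the 2 C2H4(g)): (2)·(+52.3) = +104.6 kJ/mol
(3) reversed (reverse to put CH2Cl2(l) on the reactant side): +124.2 kJ/mol
(4) reversed (reverse to put CH4(g) on the reactant side): +74.8 kJ/mol
Since enthalpy is a state function, ΔH = (-1)·(+37.3) + (2)·(+52.3) + (-1)·(-124.2) + (-1)·(-74.8) = 266.3 kJ/mol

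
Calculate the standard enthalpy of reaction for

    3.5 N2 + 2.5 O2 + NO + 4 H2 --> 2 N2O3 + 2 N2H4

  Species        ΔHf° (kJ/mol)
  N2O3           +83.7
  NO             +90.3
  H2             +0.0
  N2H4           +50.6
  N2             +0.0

Products: 2·(+83.7) + 2·(+50.6) = +268.6
Reactants: 7/2·(+0.0) + 5/2·(+0.0) + 1·(+90.3) + 4·(+0.0) = +90.3
ΔH°rxn = (+268.6) − (+90.3) = 178.3 kJ/mol

ΔH°rxn = 178.3 kJ/mol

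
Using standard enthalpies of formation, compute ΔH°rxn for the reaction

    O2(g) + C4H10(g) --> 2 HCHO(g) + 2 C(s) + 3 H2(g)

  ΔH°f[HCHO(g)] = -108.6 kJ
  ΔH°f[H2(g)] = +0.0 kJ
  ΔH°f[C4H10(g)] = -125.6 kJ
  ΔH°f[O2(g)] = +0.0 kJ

Products: 2·(-108.6) + 2·(+0.0) + 3·(+0.0) = -217.2
Reactants: 1·(+0.0) + 1·(-125.6) = -125.6
ΔH°rxn = (-217.2) − (-125.6) = -91.6 kJ

ΔH°rxn = -91.6 kJ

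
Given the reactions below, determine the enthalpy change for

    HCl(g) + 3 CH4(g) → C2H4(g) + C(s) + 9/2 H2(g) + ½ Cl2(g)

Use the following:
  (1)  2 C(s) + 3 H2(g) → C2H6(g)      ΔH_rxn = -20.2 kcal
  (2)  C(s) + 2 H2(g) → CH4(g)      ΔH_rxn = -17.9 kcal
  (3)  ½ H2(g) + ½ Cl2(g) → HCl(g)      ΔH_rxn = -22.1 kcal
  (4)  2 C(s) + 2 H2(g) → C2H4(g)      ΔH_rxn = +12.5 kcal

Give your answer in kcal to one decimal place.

(1): not needed.
(2) reversed and × 3: (-3)·(-17.9) = +53.7 kcal
(3) reversed: +22.1 kcal
(4) as written: +12.5 kcal
ΔH_rxn = (+53.7) + (+22.1) + (+12.5) = 88.3 kcal

ΔH_rxn = 88.3 kcal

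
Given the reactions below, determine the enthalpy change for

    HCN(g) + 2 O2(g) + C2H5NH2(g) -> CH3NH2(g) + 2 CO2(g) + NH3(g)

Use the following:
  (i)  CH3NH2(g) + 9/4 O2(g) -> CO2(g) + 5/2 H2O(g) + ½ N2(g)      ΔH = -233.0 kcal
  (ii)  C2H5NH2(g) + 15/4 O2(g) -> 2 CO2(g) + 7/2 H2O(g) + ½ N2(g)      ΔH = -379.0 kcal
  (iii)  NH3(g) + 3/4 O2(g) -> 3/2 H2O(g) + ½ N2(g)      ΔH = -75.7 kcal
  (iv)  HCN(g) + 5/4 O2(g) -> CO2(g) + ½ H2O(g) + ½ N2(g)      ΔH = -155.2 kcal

ΔH = -225.5 kcal

(i) reversed (CH3NH2(g) must end up as a product): +233.0 kcal
(ii) as written (C2H5NH2(g) already on the reactant side): -379.0 kcal
(iii) reversed (reverse to put NH3(g) on the product side): +75.7 kcal
(iv) as written (HCN(g) already on the reactant side): -155.2 kcal
ΔH = (-1)·(-233.0) + (1)·(-379.0) + (-1)·(-75.7) + (1)·(-155.2) = -225.5 kcal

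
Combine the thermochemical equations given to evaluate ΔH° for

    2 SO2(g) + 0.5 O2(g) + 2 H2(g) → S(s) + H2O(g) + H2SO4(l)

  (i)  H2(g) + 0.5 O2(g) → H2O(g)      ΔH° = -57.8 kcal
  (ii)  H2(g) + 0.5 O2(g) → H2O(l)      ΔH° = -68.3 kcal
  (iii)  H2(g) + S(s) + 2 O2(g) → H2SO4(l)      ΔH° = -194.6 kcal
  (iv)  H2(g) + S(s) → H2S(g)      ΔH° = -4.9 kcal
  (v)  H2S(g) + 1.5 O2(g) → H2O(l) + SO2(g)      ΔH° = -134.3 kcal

ΔH° = -110.6 kcal

(i) as written: -57.8 kcal
(ii) × 2: (2)·(-68.3) = -136.6 kcal
(iii) as written: -194.6 kcal
(iv) reversed and × 2: (-2)·(-4.9) = +9.8 kcal
(v) reversed and × 2: (-2)·(-134.3) = +268.6 kcal
ΔH° = (1)·(-57.8) + (2)·(-68.3) + (1)·(-194.6) + (-2)·(-4.9) + (-2)·(-134.3) = -110.6 kcal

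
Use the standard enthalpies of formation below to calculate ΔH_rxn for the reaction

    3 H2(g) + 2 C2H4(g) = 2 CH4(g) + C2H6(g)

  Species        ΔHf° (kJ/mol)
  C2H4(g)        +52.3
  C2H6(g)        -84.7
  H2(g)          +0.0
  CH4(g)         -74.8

ΔH_rxn = -338.9 kJ/mol

Products: 2·(-74.8) + 1·(-84.7) = -234.3
Reactants: 3·(+0.0) + 2·(+52.3) = +104.6
ΔH_rxn = (-234.3) − (+104.6) = -338.9 kJ/mol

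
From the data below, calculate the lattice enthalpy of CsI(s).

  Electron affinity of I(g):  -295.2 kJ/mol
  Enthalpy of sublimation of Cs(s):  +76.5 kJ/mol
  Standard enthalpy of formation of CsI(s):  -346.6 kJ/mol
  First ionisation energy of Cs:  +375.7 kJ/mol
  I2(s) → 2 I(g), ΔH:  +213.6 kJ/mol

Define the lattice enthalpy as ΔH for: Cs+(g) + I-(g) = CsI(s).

ΔHf° = 1·ΔHsub + 1·(ΣIE) + 1/2·D(I2) + 1·EA + U
-346.6 = 1·(+76.5) + 1·(+375.7) + 1/2·(+213.6) + 1·(-295.2) + U
U = -346.6 − (+263.8) = -610.4 kJ/mol

U = -610.4 kJ/mol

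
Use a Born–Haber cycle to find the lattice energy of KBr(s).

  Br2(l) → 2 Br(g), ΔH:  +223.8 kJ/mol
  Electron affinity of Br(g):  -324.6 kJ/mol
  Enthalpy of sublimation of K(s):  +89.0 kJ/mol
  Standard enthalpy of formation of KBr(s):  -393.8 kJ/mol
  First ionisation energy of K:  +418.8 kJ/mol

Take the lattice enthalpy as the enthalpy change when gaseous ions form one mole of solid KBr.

U = -688.9 kJ/mol

ΔHf° = 1·ΔHsub + 1·(ΣIE) + 1/2·D(Br2) + 1·EA + U
-393.8 = 1·(+89.0) + 1·(+418.8) + 1/2·(+223.8) + 1·(-324.6) + U
U = -393.8 − (+295.1) = -688.9 kJ/mol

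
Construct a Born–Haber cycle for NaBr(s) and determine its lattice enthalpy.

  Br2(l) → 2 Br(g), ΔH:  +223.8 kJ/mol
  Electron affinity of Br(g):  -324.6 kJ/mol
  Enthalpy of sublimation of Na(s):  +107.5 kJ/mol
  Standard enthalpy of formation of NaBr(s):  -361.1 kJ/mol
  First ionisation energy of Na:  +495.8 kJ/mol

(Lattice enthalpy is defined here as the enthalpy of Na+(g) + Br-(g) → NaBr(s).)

U = -751.7 kJ/mol

ΔHf° = 1·ΔHsub + 1·(ΣIE) + 1/2·D(Br2) + 1·EA + U
-361.1 = 1·(+107.5) + 1·(+495.8) + 1/2·(+223.8) + 1·(-324.6) + U
U = -361.1 − (+390.6) = -751.7 kJ/mol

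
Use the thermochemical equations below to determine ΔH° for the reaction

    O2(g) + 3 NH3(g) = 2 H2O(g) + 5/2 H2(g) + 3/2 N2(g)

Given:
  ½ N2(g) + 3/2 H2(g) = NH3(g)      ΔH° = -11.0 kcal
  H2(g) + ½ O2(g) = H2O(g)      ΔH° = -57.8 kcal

equation 1 reversed and × 3: (-3)·(-11.0) = +33.0 kcal
equation 2 × 2: (2)·(-57.8) = -115.6 kcal
By Hess's law, ΔH° = (-3)·(-11.0) + (2)·(-57.8) = -82.6 kcal

ΔH° = -82.6 kcal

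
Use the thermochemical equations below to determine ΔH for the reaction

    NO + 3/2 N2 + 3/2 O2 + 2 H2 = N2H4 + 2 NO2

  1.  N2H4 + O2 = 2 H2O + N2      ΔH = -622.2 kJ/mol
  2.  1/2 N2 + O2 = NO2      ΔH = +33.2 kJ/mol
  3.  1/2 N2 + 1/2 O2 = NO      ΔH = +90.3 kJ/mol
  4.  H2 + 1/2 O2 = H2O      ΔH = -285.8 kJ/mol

ΔH = 26.7 kJ/mol

eq. 1 reversed (reverse to put N2H4 on the product side): +622.2 kJ/mol
eq. 2 × 2 (scale by 2 for the 2 NO2): (2)·(+33.2) = +66.4 kJ/mol
eq. 3 reversed (NO must end up as a reactant): -90.3 kJ/mol
eq. 4 × 2 (×2 to match 2 H2 in the target): (2)·(-285.8) = -571.6 kJ/mol
ΔH = (+622.2) + (+66.4) + (-90.3) + (-571.6) = 26.7 kJ/mol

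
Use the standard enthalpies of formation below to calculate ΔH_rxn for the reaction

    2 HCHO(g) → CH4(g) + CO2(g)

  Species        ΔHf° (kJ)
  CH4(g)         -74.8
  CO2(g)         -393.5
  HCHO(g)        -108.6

Products: 1·(-74.8) + 1·(-393.5) = -468.3
Reactants: 2·(-108.6) = -217.2
ΔH_rxn = (-468.3) − (-217.2) = -251.1 kJ

ΔH_rxn = -251.1 kJ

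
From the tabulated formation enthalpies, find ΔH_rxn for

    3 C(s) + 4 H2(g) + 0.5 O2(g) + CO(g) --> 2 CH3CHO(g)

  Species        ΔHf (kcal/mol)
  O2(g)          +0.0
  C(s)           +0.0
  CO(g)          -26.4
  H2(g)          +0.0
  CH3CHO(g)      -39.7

ΔH_rxn = -53.0 kcal/mol

ΔH°rxn = Σ nΔHf°(products) − Σ nΔHf°(reactants).
Products: 2·(-39.7) = -79.4
Reactants: 3·(+0.0) + 4·(+0.0) + 1/2·(+0.0) + 1·(-26.4) = -26.4
ΔH_rxn = (-79.4) − (-26.4) = -53.0 kcal/mol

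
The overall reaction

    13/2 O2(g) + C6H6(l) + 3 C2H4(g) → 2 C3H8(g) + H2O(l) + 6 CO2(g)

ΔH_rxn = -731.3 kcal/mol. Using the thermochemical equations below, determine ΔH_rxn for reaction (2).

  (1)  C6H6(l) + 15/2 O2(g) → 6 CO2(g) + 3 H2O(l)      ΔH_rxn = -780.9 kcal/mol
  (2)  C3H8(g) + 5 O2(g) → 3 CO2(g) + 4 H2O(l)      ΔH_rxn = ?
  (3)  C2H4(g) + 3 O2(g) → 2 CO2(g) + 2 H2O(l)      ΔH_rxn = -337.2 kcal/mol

ΔH_rxn = -530.6 kcal/mol

(1) as written: -780.9 kcal/mol
(2) reversed and × 2: contributes −2·x
(3) × 3: (3)·(-337.2) = -1011.6 kcal/mol
-731.3 = (-780.9) + (-1011.6) − 2·x
x = (-731.3 − (-1792.5)) / (-2) = -530.6 kcal/mol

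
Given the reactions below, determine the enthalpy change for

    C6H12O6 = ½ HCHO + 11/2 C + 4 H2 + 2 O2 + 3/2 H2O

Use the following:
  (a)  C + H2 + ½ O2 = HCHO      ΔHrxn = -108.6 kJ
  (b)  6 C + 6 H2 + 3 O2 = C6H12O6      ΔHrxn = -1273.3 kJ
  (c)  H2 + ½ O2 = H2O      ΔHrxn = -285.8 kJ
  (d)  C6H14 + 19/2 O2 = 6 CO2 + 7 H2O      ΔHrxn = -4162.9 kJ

(a) × 1/2 (scale by 1/2 for the 1/2 HCHO): (1/2)·(-108.6) = -54.3 kJ
(b) reversed (C6H12O6 must end up as a reactant): +1273.3 kJ
(c) × 3/2: (3/2)·(-285.8) = -428.7 kJ
(d): not needed (C6H14 appears nowhere else).
ΔHrxn = (1/2)·(-108.6) + (-1)·(-1273.3) + (3/2)·(-285.8) = 790.3 kJ

ΔHrxn = 790.3 kJ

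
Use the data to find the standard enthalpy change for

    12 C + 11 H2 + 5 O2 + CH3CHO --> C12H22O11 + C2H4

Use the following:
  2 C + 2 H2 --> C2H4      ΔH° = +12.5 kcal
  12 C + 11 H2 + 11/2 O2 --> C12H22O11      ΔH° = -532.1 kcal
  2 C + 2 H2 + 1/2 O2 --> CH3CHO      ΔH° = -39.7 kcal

ΔH° = -479.9 kcal

equation 1 as written (C2H4 already on the product side): +12.5 kcal
equation 2 as written (C12H22O11 already on the product side): -532.1 kcal
equation 3 reversed (reverse to put CH3CHO on the reactant side): +39.7 kcal
By Hess's law, ΔH° = (1)·(+12.5) + (1)·(-532.1) + (-1)·(-39.7) = -479.9 kcal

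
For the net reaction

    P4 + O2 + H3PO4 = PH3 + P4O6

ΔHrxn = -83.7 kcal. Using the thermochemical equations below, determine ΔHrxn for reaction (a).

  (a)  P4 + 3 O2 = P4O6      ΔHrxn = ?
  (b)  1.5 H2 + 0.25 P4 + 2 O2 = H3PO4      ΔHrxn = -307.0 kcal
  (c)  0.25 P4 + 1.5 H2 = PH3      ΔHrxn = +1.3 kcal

ΔHrxn = -392.0 kcal

(a) as written: contributes x
(b) reversed: +307.0 kcal
(c) as written: +1.3 kcal
-83.7 = (+307.0) + (+1.3) + x
x = (-83.7 − (+308.3)) / (1) = -392.0 kcal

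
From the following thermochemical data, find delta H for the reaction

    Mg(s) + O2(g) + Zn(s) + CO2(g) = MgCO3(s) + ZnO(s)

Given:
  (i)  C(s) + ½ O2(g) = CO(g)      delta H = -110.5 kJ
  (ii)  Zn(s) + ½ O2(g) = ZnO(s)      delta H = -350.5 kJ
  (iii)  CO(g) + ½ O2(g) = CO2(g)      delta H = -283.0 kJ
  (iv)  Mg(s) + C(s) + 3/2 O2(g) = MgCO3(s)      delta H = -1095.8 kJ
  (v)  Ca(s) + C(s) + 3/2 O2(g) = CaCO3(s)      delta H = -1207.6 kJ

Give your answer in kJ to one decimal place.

delta H = -1052.8 kJ

(i) reversed: +110.5 kJ
(ii) as written: -350.5 kJ
(iii) reversed: +283.0 kJ
(iv) as written: -1095.8 kJ
(v): not needed.
delta H = (+110.5) + (-350.5) + (+283.0) + (-1095.8) = -1052.8 kJ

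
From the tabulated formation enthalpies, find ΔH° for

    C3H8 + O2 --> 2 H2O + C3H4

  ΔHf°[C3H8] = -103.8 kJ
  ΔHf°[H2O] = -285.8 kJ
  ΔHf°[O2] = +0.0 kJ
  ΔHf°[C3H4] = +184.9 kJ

ΔH° = -282.9 kJ

Products: 2·(-285.8) + 1·(+184.9) = -386.7
Reactants: 1·(-103.8) + 1·(+0.0) = -103.8
ΔH° = (-386.7) − (-103.8) = -282.9 kJ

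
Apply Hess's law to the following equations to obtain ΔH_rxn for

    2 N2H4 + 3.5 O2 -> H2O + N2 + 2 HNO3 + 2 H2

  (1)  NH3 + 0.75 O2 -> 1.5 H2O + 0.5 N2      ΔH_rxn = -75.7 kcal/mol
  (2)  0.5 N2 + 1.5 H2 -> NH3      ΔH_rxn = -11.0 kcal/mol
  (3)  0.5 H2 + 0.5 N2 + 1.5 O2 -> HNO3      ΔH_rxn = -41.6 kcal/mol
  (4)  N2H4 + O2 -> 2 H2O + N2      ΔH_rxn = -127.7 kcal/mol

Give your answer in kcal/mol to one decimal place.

ΔH_rxn = -165.2 kcal/mol

(1) reversed and × 2: (-2)·(-75.7) = +151.4 kcal/mol
(2) reversed and × 2: (-2)·(-11.0) = +22.0 kcal/mol
(3) × 2: (2)·(-41.6) = -83.2 kcal/mol
(4) × 2: (2)·(-127.7) = -255.4 kcal/mol
By Hess's law, ΔH_rxn = (+151.4) + (+22.0) + (-83.2) + (-255.4) = -165.2 kcal/mol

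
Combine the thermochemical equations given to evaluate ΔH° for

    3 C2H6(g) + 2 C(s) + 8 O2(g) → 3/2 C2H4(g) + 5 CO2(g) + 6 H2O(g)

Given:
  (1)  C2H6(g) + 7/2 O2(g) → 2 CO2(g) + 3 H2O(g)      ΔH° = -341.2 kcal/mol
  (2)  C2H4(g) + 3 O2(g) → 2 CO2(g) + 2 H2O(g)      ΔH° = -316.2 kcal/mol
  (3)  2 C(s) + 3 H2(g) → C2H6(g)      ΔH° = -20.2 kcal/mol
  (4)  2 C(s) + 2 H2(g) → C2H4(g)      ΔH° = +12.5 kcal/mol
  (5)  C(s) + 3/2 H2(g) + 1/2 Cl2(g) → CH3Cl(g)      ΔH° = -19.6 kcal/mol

(1) as written: -341.2 kcal/mol
(2) × 3/2: (3/2)·(-316.2) = -474.3 kcal/mol
(3) reversed and × 2: (-2)·(-20.2) = +40.4 kcal/mol
(4) × 3: (3)·(+12.5) = +37.5 kcal/mol
(5): not needed.
Since enthalpy is a state function, ΔH° = (1)·(-341.2) + (3/2)·(-316.2) + (-2)·(-20.2) + (3)·(+12.5) = -737.6 kcal/mol

ΔH° = -737.6 kcal/mol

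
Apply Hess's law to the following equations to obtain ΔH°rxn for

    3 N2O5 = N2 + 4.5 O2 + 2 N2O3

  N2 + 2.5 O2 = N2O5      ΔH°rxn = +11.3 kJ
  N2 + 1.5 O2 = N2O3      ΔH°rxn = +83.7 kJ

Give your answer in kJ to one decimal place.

ΔH°rxn = 133.5 kJ

equation 1 reversed and × 3: (-3)·(+11.3) = -33.9 kJ
equation 2 × 2: (2)·(+83.7) = +167.4 kJ
ΔH°rxn = (-33.9) + (+167.4) = 133.5 kJ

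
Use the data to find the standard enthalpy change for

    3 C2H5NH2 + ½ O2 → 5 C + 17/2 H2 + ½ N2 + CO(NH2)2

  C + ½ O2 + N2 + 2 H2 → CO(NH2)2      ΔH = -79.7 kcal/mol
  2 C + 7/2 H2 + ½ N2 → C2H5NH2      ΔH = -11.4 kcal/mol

ΔH = -45.5 kcal/mol

equation 1 as written (CO(NH2)2 already on the product side): -79.7 kcal/mol
equation 2 reversed and × 3 (reverse to put C2H5NH2 on the reactant side; ×3 to match 3 C2H5NH2 in the target): (-3)·(-11.4) = +34.2 kcal/mol
ΔH = (1)·(-79.7) + (-3)·(-11.4) = -45.5 kcal/mol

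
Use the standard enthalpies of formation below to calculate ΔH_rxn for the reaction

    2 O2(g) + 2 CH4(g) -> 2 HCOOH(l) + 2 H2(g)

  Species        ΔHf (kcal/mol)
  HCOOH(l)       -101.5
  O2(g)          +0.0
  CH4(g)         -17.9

Products: 2·(-101.5) + 2·(+0.0) = -203.0
Reactants: 2·(+0.0) + 2·(-17.9) = -35.8
ΔH_rxn = (-203.0) − (-35.8) = -167.2 kcal/mol

ΔH_rxn = -167.2 kcal/mol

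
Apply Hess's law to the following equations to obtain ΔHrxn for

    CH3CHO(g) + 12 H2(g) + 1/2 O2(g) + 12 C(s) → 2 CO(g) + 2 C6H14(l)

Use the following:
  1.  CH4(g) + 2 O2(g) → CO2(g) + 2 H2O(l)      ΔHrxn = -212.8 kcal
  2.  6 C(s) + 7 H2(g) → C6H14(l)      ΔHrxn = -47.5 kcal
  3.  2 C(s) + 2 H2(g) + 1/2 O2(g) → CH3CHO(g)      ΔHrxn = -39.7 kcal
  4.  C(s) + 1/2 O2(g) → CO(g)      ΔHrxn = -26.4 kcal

eq. 1: not needed.
eq. 2 × 2: (2)·(-47.5) = -95.0 kcal
eq. 3 reversed: +39.7 kcal
eq. 4 × 2: (2)·(-26.4) = -52.8 kcal
By Hess's law, ΔHrxn = (-95.0) + (+39.7) + (-52.8) = -108.1 kcal

ΔHrxn = -108.1 kcal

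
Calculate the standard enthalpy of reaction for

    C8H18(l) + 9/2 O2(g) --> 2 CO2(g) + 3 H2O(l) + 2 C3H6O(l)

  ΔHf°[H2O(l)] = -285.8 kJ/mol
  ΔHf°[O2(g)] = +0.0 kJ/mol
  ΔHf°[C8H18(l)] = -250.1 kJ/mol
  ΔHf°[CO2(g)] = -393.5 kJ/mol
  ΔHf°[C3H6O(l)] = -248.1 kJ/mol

Products: 2·(-393.5) + 3·(-285.8) + 2·(-248.1) = -2140.6
Reactants: 1·(-250.1) + 9/2·(+0.0) = -250.1
ΔHrxn = (-2140.6) − (-250.1) = -1890.5 kJ/mol

ΔHrxn = -1890.5 kJ/mol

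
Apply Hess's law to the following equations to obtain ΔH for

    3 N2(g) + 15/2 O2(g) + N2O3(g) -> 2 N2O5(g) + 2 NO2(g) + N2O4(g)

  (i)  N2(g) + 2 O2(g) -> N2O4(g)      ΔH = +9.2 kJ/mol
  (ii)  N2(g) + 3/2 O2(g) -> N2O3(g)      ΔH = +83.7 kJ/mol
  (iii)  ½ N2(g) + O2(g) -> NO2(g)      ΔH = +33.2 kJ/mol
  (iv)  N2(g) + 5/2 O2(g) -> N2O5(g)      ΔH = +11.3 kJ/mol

(i) as written (N2O4(g) already on the product side): +9.2 kJ/mol
(ii) reversed (N2O3(g) must end up as a reactant): -83.7 kJ/mol
(iii) × 2 (×2 to match 2 NO2(g) in the target): (2)·(+33.2) = +66.4 kJ/mol
(iv) × 2 (scale by 2 for the 2 N2O5(g)): (2)·(+11.3) = +22.6 kJ/mol
Combining the equations, ΔH = (+9.2) + (-83.7) + (+66.4) + (+22.6) = 14.5 kJ/mol

ΔH = 14.5 kJ/mol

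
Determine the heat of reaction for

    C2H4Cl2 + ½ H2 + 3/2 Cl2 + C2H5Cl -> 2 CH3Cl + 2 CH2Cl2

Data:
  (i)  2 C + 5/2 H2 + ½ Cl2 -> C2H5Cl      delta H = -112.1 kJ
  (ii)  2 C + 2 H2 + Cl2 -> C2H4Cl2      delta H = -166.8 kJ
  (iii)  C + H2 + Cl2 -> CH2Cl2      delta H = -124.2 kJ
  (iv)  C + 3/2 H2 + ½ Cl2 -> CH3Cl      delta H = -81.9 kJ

(i) reversed: +112.1 kJ
(ii) reversed: +166.8 kJ
(iii) × 2: (2)·(-124.2) = -248.4 kJ
(iv) × 2: (2)·(-81.9) = -163.8 kJ
Combining the equations, delta H = (-1)·(-112.1) + (-1)·(-166.8) + (2)·(-124.2) + (2)·(-81.9) = -133.3 kJ

delta H = -133.3 kJ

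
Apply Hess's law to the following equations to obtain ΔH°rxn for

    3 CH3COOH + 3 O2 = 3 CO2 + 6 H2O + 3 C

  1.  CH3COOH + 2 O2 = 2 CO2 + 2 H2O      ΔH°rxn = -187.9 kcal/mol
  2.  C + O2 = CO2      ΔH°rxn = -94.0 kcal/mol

eq. 1 × 3 (scale by 3 for the 3 CH3COOH): (3)·(-187.9) = -563.7 kcal/mol
eq. 2 reversed and × 3 (C must end up as a product; scale by 3 for the 3 C): (-3)·(-94.0) = +282.0 kcal/mol
By Hess's law, ΔH°rxn = (-563.7) + (+282.0) = -281.7 kcal/mol

ΔH°rxn = -281.7 kcal/mol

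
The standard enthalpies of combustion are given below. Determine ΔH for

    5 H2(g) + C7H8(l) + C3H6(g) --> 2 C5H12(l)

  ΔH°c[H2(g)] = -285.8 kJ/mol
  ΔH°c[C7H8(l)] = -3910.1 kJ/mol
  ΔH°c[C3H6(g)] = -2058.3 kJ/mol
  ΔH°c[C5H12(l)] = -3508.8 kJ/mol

With combustion enthalpies, reactants minus products:
= [5·(-285.8) + 1·(-3910.1) + 1·(-2058.3)] − [2·(-3508.8)]
= -379.8 kJ/mol

ΔH = -379.8 kJ/mol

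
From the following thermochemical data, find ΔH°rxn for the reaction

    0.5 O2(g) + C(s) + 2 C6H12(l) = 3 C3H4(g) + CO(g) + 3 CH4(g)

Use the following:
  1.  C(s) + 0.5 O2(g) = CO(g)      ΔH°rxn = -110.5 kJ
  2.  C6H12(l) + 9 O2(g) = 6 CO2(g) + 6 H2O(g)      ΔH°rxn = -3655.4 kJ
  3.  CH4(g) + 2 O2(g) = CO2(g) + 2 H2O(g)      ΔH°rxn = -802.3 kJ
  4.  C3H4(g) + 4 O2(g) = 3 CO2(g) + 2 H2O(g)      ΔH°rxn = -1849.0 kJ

ΔH°rxn = 532.6 kJ

eq. 1 as written: -110.5 kJ
eq. 2 × 2: (2)·(-3655.4) = -7310.8 kJ
eq. 3 reversed and × 3: (-3)·(-802.3) = +2406.9 kJ
eq. 4 reversed and × 3: (-3)·(-1849.0) = +5547.0 kJ
By Hess's law, ΔH°rxn = (1)·(-110.5) + (2)·(-3655.4) + (-3)·(-802.3) + (-3)·(-1849.0) = 532.6 kJ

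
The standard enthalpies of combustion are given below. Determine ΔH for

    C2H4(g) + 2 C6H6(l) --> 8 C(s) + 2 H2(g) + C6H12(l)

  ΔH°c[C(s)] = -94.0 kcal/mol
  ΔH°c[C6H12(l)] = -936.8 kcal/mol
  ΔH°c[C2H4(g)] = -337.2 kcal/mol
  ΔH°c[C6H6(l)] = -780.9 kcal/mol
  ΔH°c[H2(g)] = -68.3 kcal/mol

With combustion enthalpies, reactants minus products:
= [1·(-337.2) + 2·(-780.9)] − [8·(-94.0) + 2·(-68.3) + 1·(-936.8)]
= -73.6 kcal/mol

ΔH = -73.6 kcal/mol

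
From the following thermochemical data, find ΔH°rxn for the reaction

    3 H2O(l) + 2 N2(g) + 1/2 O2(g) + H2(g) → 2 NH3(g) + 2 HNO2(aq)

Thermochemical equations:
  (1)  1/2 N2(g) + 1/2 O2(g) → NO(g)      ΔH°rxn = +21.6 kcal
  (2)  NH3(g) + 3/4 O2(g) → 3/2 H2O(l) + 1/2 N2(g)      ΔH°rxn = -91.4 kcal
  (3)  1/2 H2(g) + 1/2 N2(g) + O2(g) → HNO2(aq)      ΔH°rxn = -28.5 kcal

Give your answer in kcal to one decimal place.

(1): not needed (NO(g) appears nowhere else).
(2) reversed and × 2 (reverse to put NH3(g) on the product side; scale by 2 for the 2 NH3(g)): (-2)·(-91.4) = +182.8 kcal
(3) × 2 (×2 to match 2 HNO2(aq) in the target): (2)·(-28.5) = -57.0 kcal
Since enthalpy is a state function, ΔH°rxn = (-2)·(-91.4) + (2)·(-28.5) = 125.8 kcal

ΔH°rxn = 125.8 kcal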